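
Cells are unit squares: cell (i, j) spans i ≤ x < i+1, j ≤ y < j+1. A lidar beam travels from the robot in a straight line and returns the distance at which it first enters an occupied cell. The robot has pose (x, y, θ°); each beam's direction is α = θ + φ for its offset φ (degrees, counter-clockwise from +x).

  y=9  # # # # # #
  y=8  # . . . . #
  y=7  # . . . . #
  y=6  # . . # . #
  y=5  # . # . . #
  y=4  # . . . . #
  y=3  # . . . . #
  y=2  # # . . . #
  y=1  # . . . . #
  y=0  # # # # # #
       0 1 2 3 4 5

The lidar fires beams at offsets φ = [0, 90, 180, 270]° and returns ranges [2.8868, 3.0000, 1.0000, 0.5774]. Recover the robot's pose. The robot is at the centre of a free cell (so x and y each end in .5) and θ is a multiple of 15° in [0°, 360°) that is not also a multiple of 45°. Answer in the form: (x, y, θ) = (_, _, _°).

Enumerate (i+0.5, j+0.5, θ) over the 29 free cells and 16 admissible headings. For each, cast all 4 beams and compare to the given ranges.
  (3.5, 7.5, 255°): beam 1 = 0.5176 ≠ 2.8868 ✗
  (3.5, 5.5, 165°): beam 1 = 0.5176 ≠ 2.8868 ✗
  (4.5, 8.5, 120°): beam 1 = 0.5774 ≠ 2.8868 ✗
  (2.5, 2.5, 345°): beam 1 = 2.5882 ≠ 2.8868 ✗
  (2.5, 7.5, 165°): beam 1 = 1.5529 ≠ 2.8868 ✗
  …
  (3.5, 8.5, 210°): r_1=2.8868, r_2=3.0000, r_3=1.0000, r_4=0.5774 — all match ✓
No second candidate reproduces the full scan.

(x, y, θ) = (3.5, 8.5, 210°)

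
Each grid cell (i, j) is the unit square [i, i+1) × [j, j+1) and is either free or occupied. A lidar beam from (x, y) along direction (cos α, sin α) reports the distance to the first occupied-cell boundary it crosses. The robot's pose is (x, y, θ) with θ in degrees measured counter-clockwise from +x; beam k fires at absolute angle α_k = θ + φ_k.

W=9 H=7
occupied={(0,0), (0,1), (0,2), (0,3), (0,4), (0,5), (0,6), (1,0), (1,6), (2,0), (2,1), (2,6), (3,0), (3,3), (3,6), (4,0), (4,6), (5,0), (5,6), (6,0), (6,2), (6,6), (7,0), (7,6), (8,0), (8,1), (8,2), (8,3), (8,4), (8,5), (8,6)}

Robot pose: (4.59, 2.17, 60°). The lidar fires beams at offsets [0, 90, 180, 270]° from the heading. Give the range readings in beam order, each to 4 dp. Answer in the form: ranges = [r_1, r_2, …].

ranges = [4.4225, 1.6600, 1.3510, 2.3400]

beam 1: φ=0°, α=60°
  dir = (cos 60°, sin 60°) = (0.5000, 0.8660); from cell (4,2)
  next x-line at t=0.8200, next y-line at t=0.9584; Δt_x=2.0000, Δt_y=1.1547
    x: enter (5,2) at t=0.8200
    y: enter (5,3) at t=0.9584
    y: enter (5,4) at t=2.1131
    x: enter (6,4) at t=2.8200
    y: enter (6,5) at t=3.2678
    y: enter (6,6) at t=4.4225 ← occupied
  → r_1 = 4.4225
beam 2: φ=90°, α=150°
  dir = (cos 150°, sin 150°) = (-0.8660, 0.5000); from cell (4,2)
  next x-line at t=0.6813, next y-line at t=1.6600; Δt_x=1.1547, Δt_y=2.0000
    x: enter (3,2) at t=0.6813
    y: enter (3,3) at t=1.6600 ← occupied
  → r_2 = 1.6600
beam 3: φ=180°, α=240°
  dir = (cos 240°, sin 240°) = (-0.5000, -0.8660); from cell (4,2)
  next x-line at t=1.1800, next y-line at t=0.1963; Δt_x=2.0000, Δt_y=1.1547
    y: enter (4,1) at t=0.1963
    x: enter (3,1) at t=1.1800
    y: enter (3,0) at t=1.3510 ← occupied
  → r_3 = 1.3510
beam 4: φ=270°, α=330°
  dir = (cos 330°, sin 330°) = (0.8660, -0.5000); from cell (4,2)
  next x-line at t=0.4734, next y-line at t=0.3400; Δt_x=1.1547, Δt_y=2.0000
    y: enter (4,1) at t=0.3400
    x: enter (5,1) at t=0.4734
    x: enter (6,1) at t=1.6281
    y: enter (6,0) at t=2.3400 ← occupied
  → r_4 = 2.3400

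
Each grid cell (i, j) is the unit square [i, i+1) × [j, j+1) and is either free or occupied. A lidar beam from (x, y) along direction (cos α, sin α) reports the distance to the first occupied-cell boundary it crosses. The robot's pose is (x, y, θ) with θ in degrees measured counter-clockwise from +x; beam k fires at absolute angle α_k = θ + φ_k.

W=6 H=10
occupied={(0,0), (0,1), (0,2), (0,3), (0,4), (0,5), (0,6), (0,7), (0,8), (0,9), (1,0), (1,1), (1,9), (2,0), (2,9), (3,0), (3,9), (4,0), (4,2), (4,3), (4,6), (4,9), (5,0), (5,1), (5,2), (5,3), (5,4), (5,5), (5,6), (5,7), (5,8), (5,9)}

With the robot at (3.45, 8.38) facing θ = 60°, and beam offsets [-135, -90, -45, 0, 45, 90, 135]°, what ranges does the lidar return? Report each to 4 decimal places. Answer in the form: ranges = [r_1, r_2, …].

beam 1: φ=-135°, α=285°
  dir = (cos 285°, sin 285°) = (0.2588, -0.9659); from cell (3,8)
  next x-line at t=2.1250, next y-line at t=0.3934; Δt_x=3.8637, Δt_y=1.0353
    y: enter (3,7) at t=0.3934
    y: enter (3,6) at t=1.4287
    x: enter (4,6) at t=2.1250 ← occupied
  → r_1 = 2.1250
beam 2: φ=-90°, α=330°
  dir = (cos 330°, sin 330°) = (0.8660, -0.5000); from cell (3,8)
  next x-line at t=0.6351, next y-line at t=0.7600; Δt_x=1.1547, Δt_y=2.0000
    x: enter (4,8) at t=0.6351
    y: enter (4,7) at t=0.7600
    x: enter (5,7) at t=1.7898 ← occupied
  → r_2 = 1.7898
beam 3: φ=-45°, α=15°
  dir = (cos 15°, sin 15°) = (0.9659, 0.2588); from cell (3,8)
  next x-line at t=0.5694, next y-line at t=2.3955; Δt_x=1.0353, Δt_y=3.8637
    x: enter (4,8) at t=0.5694
    x: enter (5,8) at t=1.6047 ← occupied
  → r_3 = 1.6047
beam 4: φ=0°, α=60°
  dir = (cos 60°, sin 60°) = (0.5000, 0.8660); from cell (3,8)
  next x-line at t=1.1000, next y-line at t=0.7159; Δt_x=2.0000, Δt_y=1.1547
    y: enter (3,9) at t=0.7159 ← occupied
  → r_4 = 0.7159
beam 5: φ=45°, α=105°
  dir = (cos 105°, sin 105°) = (-0.2588, 0.9659); from cell (3,8)
  next x-line at t=1.7387, next y-line at t=0.6419; Δt_x=3.8637, Δt_y=1.0353
    y: enter (3,9) at t=0.6419 ← occupied
  → r_5 = 0.6419
beam 6: φ=90°, α=150°
  dir = (cos 150°, sin 150°) = (-0.8660, 0.5000); from cell (3,8)
  next x-line at t=0.5196, next y-line at t=1.2400; Δt_x=1.1547, Δt_y=2.0000
    x: enter (2,8) at t=0.5196
    y: enter (2,9) at t=1.2400 ← occupied
  → r_6 = 1.2400
beam 7: φ=135°, α=195°
  dir = (cos 195°, sin 195°) = (-0.9659, -0.2588); from cell (3,8)
  next x-line at t=0.4659, next y-line at t=1.4682; Δt_x=1.0353, Δt_y=3.8637
    x: enter (2,8) at t=0.4659
    y: enter (2,7) at t=1.4682
    x: enter (1,7) at t=1.5012
    x: enter (0,7) at t=2.5364 ← occupied
  → r_7 = 2.5364

ranges = [2.1250, 1.7898, 1.6047, 0.7159, 0.6419, 1.2400, 2.5364]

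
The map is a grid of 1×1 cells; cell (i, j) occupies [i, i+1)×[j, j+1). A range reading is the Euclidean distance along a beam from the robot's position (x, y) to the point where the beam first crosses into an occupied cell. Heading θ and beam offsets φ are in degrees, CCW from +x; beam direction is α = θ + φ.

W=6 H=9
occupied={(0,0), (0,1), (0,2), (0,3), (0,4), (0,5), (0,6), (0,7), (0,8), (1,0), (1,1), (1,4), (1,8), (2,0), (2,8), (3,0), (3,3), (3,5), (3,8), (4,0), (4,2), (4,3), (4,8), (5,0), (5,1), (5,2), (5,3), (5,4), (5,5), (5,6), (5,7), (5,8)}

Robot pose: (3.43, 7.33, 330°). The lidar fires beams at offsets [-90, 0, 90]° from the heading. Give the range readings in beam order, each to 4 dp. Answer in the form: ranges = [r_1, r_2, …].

ranges = [2.8600, 1.8129, 0.7736]

beam 1: φ=-90°, α=240°
  d=(-0.5000,-0.8660)  start (3,7)  tX=0.8600 tY=0.3811  stride 1/|dx|=2.0000 1/|dy|=1.1547
    cross y-line → (3,6), t=0.3811
    cross x-line → (2,6), t=0.8600
    cross y-line → (2,5), t=1.5358
    cross y-line → (2,4), t=2.6905
    cross x-line → (1,4), t=2.8600 (wall)
  → r_1 = 2.8600
beam 2: φ=0°, α=330°
  d=(0.8660,-0.5000)  start (3,7)  tX=0.6582 tY=0.6600  stride 1/|dx|=1.1547 1/|dy|=2.0000
    cross x-line → (4,7), t=0.6582
    cross y-line → (4,6), t=0.6600
    cross x-line → (5,6), t=1.8129 (wall)
  → r_2 = 1.8129
beam 3: φ=90°, α=60°
  d=(0.5000,0.8660)  start (3,7)  tX=1.1400 tY=0.7736  stride 1/|dx|=2.0000 1/|dy|=1.1547
    cross y-line → (3,8), t=0.7736 (wall)
  → r_3 = 0.7736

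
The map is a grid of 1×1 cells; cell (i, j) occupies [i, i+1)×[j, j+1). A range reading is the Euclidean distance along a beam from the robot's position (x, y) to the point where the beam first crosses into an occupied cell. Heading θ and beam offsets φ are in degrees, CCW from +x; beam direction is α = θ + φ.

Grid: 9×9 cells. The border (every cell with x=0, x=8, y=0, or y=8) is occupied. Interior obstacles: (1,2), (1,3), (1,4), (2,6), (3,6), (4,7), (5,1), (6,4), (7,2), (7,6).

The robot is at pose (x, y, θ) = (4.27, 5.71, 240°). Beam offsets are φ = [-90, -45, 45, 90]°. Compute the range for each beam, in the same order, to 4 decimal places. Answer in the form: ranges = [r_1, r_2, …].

beam 1: φ=-90°, α=150°
  direction (-0.8660, 0.5000); cell (4,5); t to first gridline: x 0.3118, y 0.5800 (then +1.1547 / +2.0000)
    (3,5) via x @ 0.3118
    (3,6) via y @ 0.5800  # hit
  → r_1 = 0.5800
beam 2: φ=-45°, α=195°
  direction (-0.9659, -0.2588); cell (4,5); t to first gridline: x 0.2795, y 2.7432 (then +1.0353 / +3.8637)
    (3,5) via x @ 0.2795
    (2,5) via x @ 1.3148
    (1,5) via x @ 2.3501
    (1,4) via y @ 2.7432  # hit
  → r_2 = 2.7432
beam 3: φ=45°, α=285°
  direction (0.2588, -0.9659); cell (4,5); t to first gridline: x 2.8205, y 0.7350 (then +3.8637 / +1.0353)
    (4,4) via y @ 0.7350
    (4,3) via y @ 1.7703
    (4,2) via y @ 2.8056
    (5,2) via x @ 2.8205
    (5,1) via y @ 3.8409  # hit
  → r_3 = 3.8409
beam 4: φ=90°, α=330°
  direction (0.8660, -0.5000); cell (4,5); t to first gridline: x 0.8429, y 1.4200 (then +1.1547 / +2.0000)
    (5,5) via x @ 0.8429
    (5,4) via y @ 1.4200
    (6,4) via x @ 1.9976  # hit
  → r_4 = 1.9976

ranges = [0.5800, 2.7432, 3.8409, 1.9976]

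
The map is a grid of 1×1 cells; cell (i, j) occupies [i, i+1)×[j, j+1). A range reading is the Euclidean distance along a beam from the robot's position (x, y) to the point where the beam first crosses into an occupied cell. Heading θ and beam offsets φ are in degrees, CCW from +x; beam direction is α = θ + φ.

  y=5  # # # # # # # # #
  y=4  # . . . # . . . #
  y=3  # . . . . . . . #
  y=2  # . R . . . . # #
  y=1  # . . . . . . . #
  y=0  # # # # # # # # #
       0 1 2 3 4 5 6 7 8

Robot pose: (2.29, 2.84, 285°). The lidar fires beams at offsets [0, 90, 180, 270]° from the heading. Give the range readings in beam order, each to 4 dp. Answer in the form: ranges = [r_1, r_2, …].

beam 1: φ=0°, α=285°
  cosα=0.2588 sinα=-0.9659 | (2,2) | tMaxX 2.7432 tMaxY 0.8696 | tΔX 3.8637 tΔY 1.0353
    t=0.8696 [y] (2,1)
    t=1.9049 [y] (2,0) — stop
  → r_1 = 1.9049
beam 2: φ=90°, α=15°
  cosα=0.9659 sinα=0.2588 | (2,2) | tMaxX 0.7350 tMaxY 0.6182 | tΔX 1.0353 tΔY 3.8637
    t=0.6182 [y] (2,3)
    t=0.7350 [x] (3,3)
    t=1.7703 [x] (4,3)
    t=2.8056 [x] (5,3)
    t=3.8409 [x] (6,3)
    t=4.4819 [y] (6,4)
    t=4.8762 [x] (7,4)
    t=5.9114 [x] (8,4) — stop
  → r_2 = 5.9114
beam 3: φ=180°, α=105°
  cosα=-0.2588 sinα=0.9659 | (2,2) | tMaxX 1.1205 tMaxY 0.1656 | tΔX 3.8637 tΔY 1.0353
    t=0.1656 [y] (2,3)
    t=1.1205 [x] (1,3)
    t=1.2009 [y] (1,4)
    t=2.2362 [y] (1,5) — stop
  → r_3 = 2.2362
beam 4: φ=270°, α=195°
  cosα=-0.9659 sinα=-0.2588 | (2,2) | tMaxX 0.3002 tMaxY 3.2455 | tΔX 1.0353 tΔY 3.8637
    t=0.3002 [x] (1,2)
    t=1.3355 [x] (0,2) — stop
  → r_4 = 1.3355

ranges = [1.9049, 5.9114, 2.2362, 1.3355]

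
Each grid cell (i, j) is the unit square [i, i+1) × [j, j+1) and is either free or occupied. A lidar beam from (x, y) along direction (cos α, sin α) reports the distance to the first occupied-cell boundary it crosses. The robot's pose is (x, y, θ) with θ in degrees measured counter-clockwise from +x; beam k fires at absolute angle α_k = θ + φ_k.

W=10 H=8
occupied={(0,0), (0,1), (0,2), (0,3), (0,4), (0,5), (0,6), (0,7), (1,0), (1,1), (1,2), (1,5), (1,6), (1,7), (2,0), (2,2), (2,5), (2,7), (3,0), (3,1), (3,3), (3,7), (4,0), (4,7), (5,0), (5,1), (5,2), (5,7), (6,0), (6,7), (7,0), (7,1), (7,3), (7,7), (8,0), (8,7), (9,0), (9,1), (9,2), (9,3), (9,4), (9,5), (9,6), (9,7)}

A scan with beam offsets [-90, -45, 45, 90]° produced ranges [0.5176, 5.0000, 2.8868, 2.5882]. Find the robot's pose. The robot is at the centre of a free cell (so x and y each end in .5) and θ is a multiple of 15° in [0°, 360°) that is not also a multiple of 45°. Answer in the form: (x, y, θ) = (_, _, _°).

(x, y, θ) = (3.5, 4.5, 15°)

The pose lattice has 36·16 = 576 candidates. Test each by forward raycasting.
  (6.5, 2.5, 300°): beam 1 = 0.5774 ≠ 0.5176 ✗
  (3.5, 2.5, 165°): beam 2 = 0.5774 ≠ 5.0000 ✗
  (7.5, 4.5, 330°): beam 1 = 0.5774 ≠ 0.5176 ✗
  (2.5, 4.5, 330°): beam 1 = 1.7321 ≠ 0.5176 ✗
  …
  (3.5, 4.5, 15°): r_1=0.5176, r_2=5.0000, r_3=2.8868, r_4=2.5882 — all match ✓
No second candidate reproduces the full scan.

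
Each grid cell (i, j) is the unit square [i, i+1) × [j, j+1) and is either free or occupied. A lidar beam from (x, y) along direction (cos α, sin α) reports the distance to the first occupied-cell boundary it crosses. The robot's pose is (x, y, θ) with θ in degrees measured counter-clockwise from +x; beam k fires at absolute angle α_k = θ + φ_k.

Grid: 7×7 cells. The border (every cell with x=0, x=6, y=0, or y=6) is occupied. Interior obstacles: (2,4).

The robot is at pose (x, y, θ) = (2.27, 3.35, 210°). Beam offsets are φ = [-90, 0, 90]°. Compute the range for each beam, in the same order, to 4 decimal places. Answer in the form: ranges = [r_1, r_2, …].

ranges = [2.5400, 1.4665, 2.7135]

beam 1: φ=-90°, α=120°
  direction (-0.5000, 0.8660); cell (2,3); t to first gridline: x 0.5400, y 0.7506 (then +2.0000 / +1.1547)
    (1,3) via x @ 0.5400
    (1,4) via y @ 0.7506
    (1,5) via y @ 1.9053
    (0,5) via x @ 2.5400  # hit
  → r_1 = 2.5400
beam 2: φ=0°, α=210°
  direction (-0.8660, -0.5000); cell (2,3); t to first gridline: x 0.3118, y 0.7000 (then +1.1547 / +2.0000)
    (1,3) via x @ 0.3118
    (1,2) via y @ 0.7000
    (0,2) via x @ 1.4665  # hit
  → r_2 = 1.4665
beam 3: φ=90°, α=300°
  direction (0.5000, -0.8660); cell (2,3); t to first gridline: x 1.4600, y 0.4041 (then +2.0000 / +1.1547)
    (2,2) via y @ 0.4041
    (3,2) via x @ 1.4600
    (3,1) via y @ 1.5588
    (3,0) via y @ 2.7135  # hit
  → r_3 = 2.7135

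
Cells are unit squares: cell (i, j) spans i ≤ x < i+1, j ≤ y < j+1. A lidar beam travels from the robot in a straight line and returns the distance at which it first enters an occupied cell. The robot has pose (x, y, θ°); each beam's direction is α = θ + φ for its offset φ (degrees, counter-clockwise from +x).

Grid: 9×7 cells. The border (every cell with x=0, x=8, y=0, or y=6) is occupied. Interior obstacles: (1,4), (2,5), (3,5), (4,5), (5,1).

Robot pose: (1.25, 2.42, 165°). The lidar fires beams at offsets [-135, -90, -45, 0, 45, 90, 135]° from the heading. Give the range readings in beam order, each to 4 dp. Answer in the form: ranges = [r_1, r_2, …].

ranges = [7.1600, 1.6357, 0.5000, 0.2588, 0.2887, 0.9659, 1.6397]

beam 1: φ=-135°, α=30°
  d=(0.8660,0.5000)  start (1,2)  tX=0.8660 tY=1.1600  stride 1/|dx|=1.1547 1/|dy|=2.0000
    cross x-line → (2,2), t=0.8660
    cross y-line → (2,3), t=1.1600
    cross x-line → (3,3), t=2.0207
    cross y-line → (3,4), t=3.1600
    cross x-line → (4,4), t=3.1754
    cross x-line → (5,4), t=4.3301
    cross y-line → (5,5), t=5.1600
    cross x-line → (6,5), t=5.4848
    cross x-line → (7,5), t=6.6395
    cross y-line → (7,6), t=7.1600 (wall)
  → r_1 = 7.1600
beam 2: φ=-90°, α=75°
  d=(0.2588,0.9659)  start (1,2)  tX=2.8978 tY=0.6005  stride 1/|dx|=3.8637 1/|dy|=1.0353
    cross y-line → (1,3), t=0.6005
    cross y-line → (1,4), t=1.6357 (wall)
  → r_2 = 1.6357
beam 3: φ=-45°, α=120°
  d=(-0.5000,0.8660)  start (1,2)  tX=0.5000 tY=0.6697  stride 1/|dx|=2.0000 1/|dy|=1.1547
    cross x-line → (0,2), t=0.5000 (wall)
  → r_3 = 0.5000
beam 4: φ=0°, α=165°
  d=(-0.9659,0.2588)  start (1,2)  tX=0.2588 tY=2.2409  stride 1/|dx|=1.0353 1/|dy|=3.8637
    cross x-line → (0,2), t=0.2588 (wall)
  → r_4 = 0.2588
beam 5: φ=45°, α=210°
  d=(-0.8660,-0.5000)  start (1,2)  tX=0.2887 tY=0.8400  stride 1/|dx|=1.1547 1/|dy|=2.0000
    cross x-line → (0,2), t=0.2887 (wall)
  → r_5 = 0.2887
beam 6: φ=90°, α=255°
  d=(-0.2588,-0.9659)  start (1,2)  tX=0.9659 tY=0.4348  stride 1/|dx|=3.8637 1/|dy|=1.0353
    cross y-line → (1,1), t=0.4348
    cross x-line → (0,1), t=0.9659 (wall)
  → r_6 = 0.9659
beam 7: φ=135°, α=300°
  d=(0.5000,-0.8660)  start (1,2)  tX=1.5000 tY=0.4850  stride 1/|dx|=2.0000 1/|dy|=1.1547
    cross y-line → (1,1), t=0.4850
    cross x-line → (2,1), t=1.5000
    cross y-line → (2,0), t=1.6397 (wall)
  → r_7 = 1.6397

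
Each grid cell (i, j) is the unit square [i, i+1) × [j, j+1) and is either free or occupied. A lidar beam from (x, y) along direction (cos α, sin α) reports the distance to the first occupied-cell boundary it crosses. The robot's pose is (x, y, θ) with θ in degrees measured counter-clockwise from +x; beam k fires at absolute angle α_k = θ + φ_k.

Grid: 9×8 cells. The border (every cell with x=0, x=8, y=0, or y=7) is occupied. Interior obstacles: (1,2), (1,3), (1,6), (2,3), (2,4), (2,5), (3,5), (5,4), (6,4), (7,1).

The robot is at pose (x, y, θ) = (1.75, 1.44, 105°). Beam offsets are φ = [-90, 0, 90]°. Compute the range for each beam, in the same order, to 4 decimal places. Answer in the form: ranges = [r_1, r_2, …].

beam 1: φ=-90°, α=15°
  direction (0.9659, 0.2588); cell (1,1); t to first gridline: x 0.2588, y 2.1637 (then +1.0353 / +3.8637)
    (2,1) via x @ 0.2588
    (3,1) via x @ 1.2941
    (3,2) via y @ 2.1637
    (4,2) via x @ 2.3294
    (5,2) via x @ 3.3646
    (6,2) via x @ 4.3999
    (7,2) via x @ 5.4352
    (7,3) via y @ 6.0274
    (8,3) via x @ 6.4705  # hit
  → r_1 = 6.4705
beam 2: φ=0°, α=105°
  direction (-0.2588, 0.9659); cell (1,1); t to first gridline: x 2.8978, y 0.5798 (then +3.8637 / +1.0353)
    (1,2) via y @ 0.5798  # hit
  → r_2 = 0.5798
beam 3: φ=90°, α=195°
  direction (-0.9659, -0.2588); cell (1,1); t to first gridline: x 0.7765, y 1.7000 (then +1.0353 / +3.8637)
    (0,1) via x @ 0.7765  # hit
  → r_3 = 0.7765

ranges = [6.4705, 0.5798, 0.7765]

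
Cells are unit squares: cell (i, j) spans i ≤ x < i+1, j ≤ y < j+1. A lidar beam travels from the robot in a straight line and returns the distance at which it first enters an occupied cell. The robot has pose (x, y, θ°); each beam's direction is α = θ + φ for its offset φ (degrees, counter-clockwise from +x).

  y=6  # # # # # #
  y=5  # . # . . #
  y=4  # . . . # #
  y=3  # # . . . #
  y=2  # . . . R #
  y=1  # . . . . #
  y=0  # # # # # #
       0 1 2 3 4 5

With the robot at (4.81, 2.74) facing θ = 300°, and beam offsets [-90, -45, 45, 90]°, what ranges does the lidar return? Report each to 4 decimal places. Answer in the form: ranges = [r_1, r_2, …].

beam 1: φ=-90°, α=210°
  d=(-0.8660,-0.5000)  start (4,2)  tX=0.9353 tY=1.4800  stride 1/|dx|=1.1547 1/|dy|=2.0000
    cross x-line → (3,2), t=0.9353
    cross y-line → (3,1), t=1.4800
    cross x-line → (2,1), t=2.0900
    cross x-line → (1,1), t=3.2447
    cross y-line → (1,0), t=3.4800 (wall)
  → r_1 = 3.4800
beam 2: φ=-45°, α=255°
  d=(-0.2588,-0.9659)  start (4,2)  tX=3.1296 tY=0.7661  stride 1/|dx|=3.8637 1/|dy|=1.0353
    cross y-line → (4,1), t=0.7661
    cross y-line → (4,0), t=1.8014 (wall)
  → r_2 = 1.8014
beam 3: φ=45°, α=345°
  d=(0.9659,-0.2588)  start (4,2)  tX=0.1967 tY=2.8591  stride 1/|dx|=1.0353 1/|dy|=3.8637
    cross x-line → (5,2), t=0.1967 (wall)
  → r_3 = 0.1967
beam 4: φ=90°, α=30°
  d=(0.8660,0.5000)  start (4,2)  tX=0.2194 tY=0.5200  stride 1/|dx|=1.1547 1/|dy|=2.0000
    cross x-line → (5,2), t=0.2194 (wall)
  → r_4 = 0.2194

ranges = [3.4800, 1.8014, 0.1967, 0.2194]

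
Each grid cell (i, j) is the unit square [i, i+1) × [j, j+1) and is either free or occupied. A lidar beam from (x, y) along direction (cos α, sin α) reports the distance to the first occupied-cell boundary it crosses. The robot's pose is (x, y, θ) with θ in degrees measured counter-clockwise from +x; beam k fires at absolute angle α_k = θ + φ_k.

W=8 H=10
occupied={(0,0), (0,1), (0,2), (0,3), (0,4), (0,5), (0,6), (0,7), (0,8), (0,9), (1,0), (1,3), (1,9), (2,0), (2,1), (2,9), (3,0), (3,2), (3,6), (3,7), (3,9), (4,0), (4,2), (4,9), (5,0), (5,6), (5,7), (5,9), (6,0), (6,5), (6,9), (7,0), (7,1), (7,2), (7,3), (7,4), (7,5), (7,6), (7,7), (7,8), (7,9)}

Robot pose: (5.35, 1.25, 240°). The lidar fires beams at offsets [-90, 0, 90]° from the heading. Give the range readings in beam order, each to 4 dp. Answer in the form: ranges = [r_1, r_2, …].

ranges = [1.5000, 0.2887, 0.5000]

beam 1: φ=-90°, α=150°
  direction (-0.8660, 0.5000); cell (5,1); t to first gridline: x 0.4041, y 1.5000 (then +1.1547 / +2.0000)
    (4,1) via x @ 0.4041
    (4,2) via y @ 1.5000  # hit
  → r_1 = 1.5000
beam 2: φ=0°, α=240°
  direction (-0.5000, -0.8660); cell (5,1); t to first gridline: x 0.7000, y 0.2887 (then +2.0000 / +1.1547)
    (5,0) via y @ 0.2887  # hit
  → r_2 = 0.2887
beam 3: φ=90°, α=330°
  direction (0.8660, -0.5000); cell (5,1); t to first gridline: x 0.7506, y 0.5000 (then +1.1547 / +2.0000)
    (5,0) via y @ 0.5000  # hit
  → r_3 = 0.5000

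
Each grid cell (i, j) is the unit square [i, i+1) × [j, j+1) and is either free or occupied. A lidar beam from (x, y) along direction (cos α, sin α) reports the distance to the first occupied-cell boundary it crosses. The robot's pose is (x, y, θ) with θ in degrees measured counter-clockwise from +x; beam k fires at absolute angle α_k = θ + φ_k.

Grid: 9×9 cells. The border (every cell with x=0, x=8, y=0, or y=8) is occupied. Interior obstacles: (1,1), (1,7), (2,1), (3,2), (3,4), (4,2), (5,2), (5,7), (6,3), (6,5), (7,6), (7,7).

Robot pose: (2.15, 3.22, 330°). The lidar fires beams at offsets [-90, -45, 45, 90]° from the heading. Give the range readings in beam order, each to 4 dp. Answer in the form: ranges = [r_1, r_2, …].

beam 1: φ=-90°, α=240°
  dir = (cos 240°, sin 240°) = (-0.5000, -0.8660); from cell (2,3)
  next x-line at t=0.3000, next y-line at t=0.2540; Δt_x=2.0000, Δt_y=1.1547
    y: enter (2,2) at t=0.2540
    x: enter (1,2) at t=0.3000
    y: enter (1,1) at t=1.4087 ← occupied
  → r_1 = 1.4087
beam 2: φ=-45°, α=285°
  dir = (cos 285°, sin 285°) = (0.2588, -0.9659); from cell (2,3)
  next x-line at t=3.2841, next y-line at t=0.2278; Δt_x=3.8637, Δt_y=1.0353
    y: enter (2,2) at t=0.2278
    y: enter (2,1) at t=1.2630 ← occupied
  → r_2 = 1.2630
beam 3: φ=45°, α=15°
  dir = (cos 15°, sin 15°) = (0.9659, 0.2588); from cell (2,3)
  next x-line at t=0.8800, next y-line at t=3.0137; Δt_x=1.0353, Δt_y=3.8637
    x: enter (3,3) at t=0.8800
    x: enter (4,3) at t=1.9153
    x: enter (5,3) at t=2.9505
    y: enter (5,4) at t=3.0137
    x: enter (6,4) at t=3.9858
    x: enter (7,4) at t=5.0211
    x: enter (8,4) at t=6.0564 ← occupied
  → r_3 = 6.0564
beam 4: φ=90°, α=60°
  dir = (cos 60°, sin 60°) = (0.5000, 0.8660); from cell (2,3)
  next x-line at t=1.7000, next y-line at t=0.9007; Δt_x=2.0000, Δt_y=1.1547
    y: enter (2,4) at t=0.9007
    x: enter (3,4) at t=1.7000 ← occupied
  → r_4 = 1.7000

ranges = [1.4087, 1.2630, 6.0564, 1.7000]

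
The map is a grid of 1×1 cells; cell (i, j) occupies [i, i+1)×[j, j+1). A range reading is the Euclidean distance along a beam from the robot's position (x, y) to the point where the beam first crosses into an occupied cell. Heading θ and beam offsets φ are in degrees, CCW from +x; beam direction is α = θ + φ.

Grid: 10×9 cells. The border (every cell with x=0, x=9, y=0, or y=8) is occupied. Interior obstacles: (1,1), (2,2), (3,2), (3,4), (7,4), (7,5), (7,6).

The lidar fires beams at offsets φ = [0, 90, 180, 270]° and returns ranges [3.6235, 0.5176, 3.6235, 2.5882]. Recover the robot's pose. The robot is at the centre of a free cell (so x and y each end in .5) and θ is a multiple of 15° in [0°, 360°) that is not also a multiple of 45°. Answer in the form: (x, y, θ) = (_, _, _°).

(x, y, θ) = (4.5, 4.5, 105°)

Enumerate (i+0.5, j+0.5, θ) over the 49 free cells and 16 admissible headings. For each, cast all 4 beams and compare to the given ranges.
  (4.5, 3.5, 240°): beam 1 = 1.0000 ≠ 3.6235 ✗
  (2.5, 7.5, 15°): beam 1 = 1.9319 ≠ 3.6235 ✗
  (8.5, 2.5, 105°): beam 1 = 1.9319 ≠ 3.6235 ✗
  (2.5, 1.5, 165°): beam 1 = 0.5176 ≠ 3.6235 ✗
  …
  (4.5, 4.5, 105°): r_1=3.6235, r_2=0.5176, r_3=3.6235, r_4=2.5882 — all match ✓
No second candidate reproduces the full scan.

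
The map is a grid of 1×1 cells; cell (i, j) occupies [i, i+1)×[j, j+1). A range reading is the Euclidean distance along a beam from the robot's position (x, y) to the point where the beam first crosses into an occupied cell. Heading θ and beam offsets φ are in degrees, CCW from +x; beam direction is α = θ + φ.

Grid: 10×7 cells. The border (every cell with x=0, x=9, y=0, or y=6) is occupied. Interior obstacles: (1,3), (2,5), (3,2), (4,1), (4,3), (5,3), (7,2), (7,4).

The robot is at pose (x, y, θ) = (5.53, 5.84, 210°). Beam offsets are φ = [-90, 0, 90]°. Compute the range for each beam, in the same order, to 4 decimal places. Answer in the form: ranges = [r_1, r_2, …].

ranges = [0.1848, 4.0761, 3.2793]

beam 1: φ=-90°, α=120°
  direction (-0.5000, 0.8660); cell (5,5); t to first gridline: x 1.0600, y 0.1848 (then +2.0000 / +1.1547)
    (5,6) via y @ 0.1848  # hit
  → r_1 = 0.1848
beam 2: φ=0°, α=210°
  direction (-0.8660, -0.5000); cell (5,5); t to first gridline: x 0.6120, y 1.6800 (then +1.1547 / +2.0000)
    (4,5) via x @ 0.6120
    (4,4) via y @ 1.6800
    (3,4) via x @ 1.7667
    (2,4) via x @ 2.9214
    (2,3) via y @ 3.6800
    (1,3) via x @ 4.0761  # hit
  → r_2 = 4.0761
beam 3: φ=90°, α=300°
  direction (0.5000, -0.8660); cell (5,5); t to first gridline: x 0.9400, y 0.9699 (then +2.0000 / +1.1547)
    (6,5) via x @ 0.9400
    (6,4) via y @ 0.9699
    (6,3) via y @ 2.1246
    (7,3) via x @ 2.9400
    (7,2) via y @ 3.2793  # hit
  → r_3 = 3.2793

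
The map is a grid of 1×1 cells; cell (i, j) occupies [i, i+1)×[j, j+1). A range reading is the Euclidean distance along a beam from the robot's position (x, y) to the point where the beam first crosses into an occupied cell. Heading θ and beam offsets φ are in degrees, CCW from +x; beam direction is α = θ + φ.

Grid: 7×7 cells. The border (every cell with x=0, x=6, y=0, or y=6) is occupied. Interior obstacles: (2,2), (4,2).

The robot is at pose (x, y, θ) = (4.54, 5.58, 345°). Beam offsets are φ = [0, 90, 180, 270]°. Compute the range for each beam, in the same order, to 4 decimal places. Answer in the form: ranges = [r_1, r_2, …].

ranges = [1.5115, 0.4348, 1.6228, 4.7416]

beam 1: φ=0°, α=345°
  d=(0.9659,-0.2588)  start (4,5)  tX=0.4762 tY=2.2409  stride 1/|dx|=1.0353 1/|dy|=3.8637
    cross x-line → (5,5), t=0.4762
    cross x-line → (6,5), t=1.5115 (wall)
  → r_1 = 1.5115
beam 2: φ=90°, α=75°
  d=(0.2588,0.9659)  start (4,5)  tX=1.7773 tY=0.4348  stride 1/|dx|=3.8637 1/|dy|=1.0353
    cross y-line → (4,6), t=0.4348 (wall)
  → r_2 = 0.4348
beam 3: φ=180°, α=165°
  d=(-0.9659,0.2588)  start (4,5)  tX=0.5590 tY=1.6228  stride 1/|dx|=1.0353 1/|dy|=3.8637
    cross x-line → (3,5), t=0.5590
    cross x-line → (2,5), t=1.5943
    cross y-line → (2,6), t=1.6228 (wall)
  → r_3 = 1.6228
beam 4: φ=270°, α=255°
  d=(-0.2588,-0.9659)  start (4,5)  tX=2.0864 tY=0.6005  stride 1/|dx|=3.8637 1/|dy|=1.0353
    cross y-line → (4,4), t=0.6005
    cross y-line → (4,3), t=1.6357
    cross x-line → (3,3), t=2.0864
    cross y-line → (3,2), t=2.6710
    cross y-line → (3,1), t=3.7063
    cross y-line → (3,0), t=4.7416 (wall)
  → r_4 = 4.7416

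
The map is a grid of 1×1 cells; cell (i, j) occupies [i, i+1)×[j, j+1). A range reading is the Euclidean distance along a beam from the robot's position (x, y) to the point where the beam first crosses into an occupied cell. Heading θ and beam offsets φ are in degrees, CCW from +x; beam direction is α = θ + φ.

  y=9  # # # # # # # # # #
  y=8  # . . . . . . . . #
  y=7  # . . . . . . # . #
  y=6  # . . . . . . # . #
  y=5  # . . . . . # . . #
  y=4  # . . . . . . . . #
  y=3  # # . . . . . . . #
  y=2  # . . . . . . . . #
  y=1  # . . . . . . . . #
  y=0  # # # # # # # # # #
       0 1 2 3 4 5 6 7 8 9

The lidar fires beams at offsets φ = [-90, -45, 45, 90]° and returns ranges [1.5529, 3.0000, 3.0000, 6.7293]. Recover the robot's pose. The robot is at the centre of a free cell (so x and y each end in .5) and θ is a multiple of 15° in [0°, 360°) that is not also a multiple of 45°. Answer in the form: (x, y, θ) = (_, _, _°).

(x, y, θ) = (4.5, 2.5, 15°)

Enumerate (i+0.5, j+0.5, θ) over the 60 free cells and 16 admissible headings. For each, cast all 4 beams and compare to the given ranges.
  (8.5, 8.5, 285°): beam 1 = 7.7646 ≠ 1.5529 ✗
  (6.5, 7.5, 60°): beam 1 = 0.5774 ≠ 1.5529 ✗
  (7.5, 8.5, 300°): beam 1 = 7.5056 ≠ 1.5529 ✗
  …
  (4.5, 2.5, 15°): r_1=1.5529, r_2=3.0000, r_3=3.0000, r_4=6.7293 — all match ✓
Only this pose fits every beam.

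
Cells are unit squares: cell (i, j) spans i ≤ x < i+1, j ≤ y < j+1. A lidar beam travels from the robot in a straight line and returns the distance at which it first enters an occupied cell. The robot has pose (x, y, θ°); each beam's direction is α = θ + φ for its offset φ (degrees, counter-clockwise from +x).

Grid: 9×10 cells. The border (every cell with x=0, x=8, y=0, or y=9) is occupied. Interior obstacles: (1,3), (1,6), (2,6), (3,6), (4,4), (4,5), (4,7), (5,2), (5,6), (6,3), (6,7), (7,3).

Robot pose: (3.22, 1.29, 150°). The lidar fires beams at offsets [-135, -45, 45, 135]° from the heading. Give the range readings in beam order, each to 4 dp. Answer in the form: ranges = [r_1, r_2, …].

beam 1: φ=-135°, α=15°
  cosα=0.9659 sinα=0.2588 | (3,1) | tMaxX 0.8075 tMaxY 2.7432 | tΔX 1.0353 tΔY 3.8637
    t=0.8075 [x] (4,1)
    t=1.8428 [x] (5,1)
    t=2.7432 [y] (5,2) — stop
  → r_1 = 2.7432
beam 2: φ=-45°, α=105°
  cosα=-0.2588 sinα=0.9659 | (3,1) | tMaxX 0.8500 tMaxY 0.7350 | tΔX 3.8637 tΔY 1.0353
    t=0.7350 [y] (3,2)
    t=0.8500 [x] (2,2)
    t=1.7703 [y] (2,3)
    t=2.8056 [y] (2,4)
    t=3.8409 [y] (2,5)
    t=4.7137 [x] (1,5)
    t=4.8762 [y] (1,6) — stop
  → r_2 = 4.8762
beam 3: φ=45°, α=195°
  cosα=-0.9659 sinα=-0.2588 | (3,1) | tMaxX 0.2278 tMaxY 1.1205 | tΔX 1.0353 tΔY 3.8637
    t=0.2278 [x] (2,1)
    t=1.1205 [y] (2,0) — stop
  → r_3 = 1.1205
beam 4: φ=135°, α=285°
  cosα=0.2588 sinα=-0.9659 | (3,1) | tMaxX 3.0137 tMaxY 0.3002 | tΔX 3.8637 tΔY 1.0353
    t=0.3002 [y] (3,0) — stop
  → r_4 = 0.3002

ranges = [2.7432, 4.8762, 1.1205, 0.3002]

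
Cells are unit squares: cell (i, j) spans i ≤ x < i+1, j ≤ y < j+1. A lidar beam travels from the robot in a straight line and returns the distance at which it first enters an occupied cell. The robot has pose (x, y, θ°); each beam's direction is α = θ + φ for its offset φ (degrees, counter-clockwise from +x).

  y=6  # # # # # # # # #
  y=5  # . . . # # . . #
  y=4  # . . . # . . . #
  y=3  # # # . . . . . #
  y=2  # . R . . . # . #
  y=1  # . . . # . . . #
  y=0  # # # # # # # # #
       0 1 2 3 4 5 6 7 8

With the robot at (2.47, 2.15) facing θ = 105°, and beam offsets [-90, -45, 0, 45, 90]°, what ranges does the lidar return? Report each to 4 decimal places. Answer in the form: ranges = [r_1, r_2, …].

beam 1: φ=-90°, α=15°
  direction (0.9659, 0.2588); cell (2,2); t to first gridline: x 0.5487, y 3.2841 (then +1.0353 / +3.8637)
    (3,2) via x @ 0.5487
    (4,2) via x @ 1.5840
    (5,2) via x @ 2.6192
    (5,3) via y @ 3.2841
    (6,3) via x @ 3.6545
    (7,3) via x @ 4.6898
    (8,3) via x @ 5.7251  # hit
  → r_1 = 5.7251
beam 2: φ=-45°, α=60°
  direction (0.5000, 0.8660); cell (2,2); t to first gridline: x 1.0600, y 0.9815 (then +2.0000 / +1.1547)
    (2,3) via y @ 0.9815  # hit
  → r_2 = 0.9815
beam 3: φ=0°, α=105°
  direction (-0.2588, 0.9659); cell (2,2); t to first gridline: x 1.8159, y 0.8800 (then +3.8637 / +1.0353)
    (2,3) via y @ 0.8800  # hit
  → r_3 = 0.8800
beam 4: φ=45°, α=150°
  direction (-0.8660, 0.5000); cell (2,2); t to first gridline: x 0.5427, y 1.7000 (then +1.1547 / +2.0000)
    (1,2) via x @ 0.5427
    (0,2) via x @ 1.6974  # hit
  → r_4 = 1.6974
beam 5: φ=90°, α=195°
  direction (-0.9659, -0.2588); cell (2,2); t to first gridline: x 0.4866, y 0.5796 (then +1.0353 / +3.8637)
    (1,2) via x @ 0.4866
    (1,1) via y @ 0.5796
    (0,1) via x @ 1.5219  # hit
  → r_5 = 1.5219

ranges = [5.7251, 0.9815, 0.8800, 1.6974, 1.5219]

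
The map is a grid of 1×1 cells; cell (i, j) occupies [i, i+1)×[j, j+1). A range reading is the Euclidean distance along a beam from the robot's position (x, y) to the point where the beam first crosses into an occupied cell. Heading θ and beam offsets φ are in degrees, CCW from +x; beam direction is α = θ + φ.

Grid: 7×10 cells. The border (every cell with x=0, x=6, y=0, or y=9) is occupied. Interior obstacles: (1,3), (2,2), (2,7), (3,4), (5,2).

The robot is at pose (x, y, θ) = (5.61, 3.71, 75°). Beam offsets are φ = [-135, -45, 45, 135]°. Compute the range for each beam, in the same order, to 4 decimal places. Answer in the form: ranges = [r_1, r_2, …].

beam 1: φ=-135°, α=300°
  cosα=0.5000 sinα=-0.8660 | (5,3) | tMaxX 0.7800 tMaxY 0.8198 | tΔX 2.0000 tΔY 1.1547
    t=0.7800 [x] (6,3) — stop
  → r_1 = 0.7800
beam 2: φ=-45°, α=30°
  cosα=0.8660 sinα=0.5000 | (5,3) | tMaxX 0.4503 tMaxY 0.5800 | tΔX 1.1547 tΔY 2.0000
    t=0.4503 [x] (6,3) — stop
  → r_2 = 0.4503
beam 3: φ=45°, α=120°
  cosα=-0.5000 sinα=0.8660 | (5,3) | tMaxX 1.2200 tMaxY 0.3349 | tΔX 2.0000 tΔY 1.1547
    t=0.3349 [y] (5,4)
    t=1.2200 [x] (4,4)
    t=1.4896 [y] (4,5)
    t=2.6443 [y] (4,6)
    t=3.2200 [x] (3,6)
    t=3.7990 [y] (3,7)
    t=4.9537 [y] (3,8)
    t=5.2200 [x] (2,8)
    t=6.1084 [y] (2,9) — stop
  → r_3 = 6.1084
beam 4: φ=135°, α=210°
  cosα=-0.8660 sinα=-0.5000 | (5,3) | tMaxX 0.7044 tMaxY 1.4200 | tΔX 1.1547 tΔY 2.0000
    t=0.7044 [x] (4,3)
    t=1.4200 [y] (4,2)
    t=1.8591 [x] (3,2)
    t=3.0138 [x] (2,2) — stop
  → r_4 = 3.0138

ranges = [0.7800, 0.4503, 6.1084, 3.0138]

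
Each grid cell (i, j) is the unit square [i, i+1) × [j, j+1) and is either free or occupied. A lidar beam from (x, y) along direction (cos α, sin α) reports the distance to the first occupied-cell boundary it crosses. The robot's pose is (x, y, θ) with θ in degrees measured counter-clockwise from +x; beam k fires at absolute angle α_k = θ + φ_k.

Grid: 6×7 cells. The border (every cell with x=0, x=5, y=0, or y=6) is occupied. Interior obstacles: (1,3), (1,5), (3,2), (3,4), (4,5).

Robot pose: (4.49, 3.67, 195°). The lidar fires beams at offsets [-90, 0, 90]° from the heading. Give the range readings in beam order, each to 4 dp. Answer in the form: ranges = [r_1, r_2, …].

beam 1: φ=-90°, α=105°
  cosα=-0.2588 sinα=0.9659 | (4,3) | tMaxX 1.8932 tMaxY 0.3416 | tΔX 3.8637 tΔY 1.0353
    t=0.3416 [y] (4,4)
    t=1.3769 [y] (4,5) — stop
  → r_1 = 1.3769
beam 2: φ=0°, α=195°
  cosα=-0.9659 sinα=-0.2588 | (4,3) | tMaxX 0.5073 tMaxY 2.5887 | tΔX 1.0353 tΔY 3.8637
    t=0.5073 [x] (3,3)
    t=1.5426 [x] (2,3)
    t=2.5778 [x] (1,3) — stop
  → r_2 = 2.5778
beam 3: φ=90°, α=285°
  cosα=0.2588 sinα=-0.9659 | (4,3) | tMaxX 1.9705 tMaxY 0.6936 | tΔX 3.8637 tΔY 1.0353
    t=0.6936 [y] (4,2)
    t=1.7289 [y] (4,1)
    t=1.9705 [x] (5,1) — stop
  → r_3 = 1.9705

ranges = [1.3769, 2.5778, 1.9705]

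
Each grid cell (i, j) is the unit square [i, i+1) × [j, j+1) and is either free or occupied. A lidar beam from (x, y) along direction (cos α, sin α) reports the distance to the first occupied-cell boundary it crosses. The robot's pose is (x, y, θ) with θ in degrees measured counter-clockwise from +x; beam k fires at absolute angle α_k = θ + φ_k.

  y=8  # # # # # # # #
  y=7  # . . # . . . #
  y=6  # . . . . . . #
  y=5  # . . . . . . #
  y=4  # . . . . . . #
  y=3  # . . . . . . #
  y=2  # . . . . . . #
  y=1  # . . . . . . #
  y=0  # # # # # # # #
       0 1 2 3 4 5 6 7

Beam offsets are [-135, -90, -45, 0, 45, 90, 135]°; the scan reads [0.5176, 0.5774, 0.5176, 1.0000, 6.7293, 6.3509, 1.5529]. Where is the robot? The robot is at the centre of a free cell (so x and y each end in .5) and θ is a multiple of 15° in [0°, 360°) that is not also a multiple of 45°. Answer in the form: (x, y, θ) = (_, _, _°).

(x, y, θ) = (1.5, 7.5, 240°)

Candidates: 41 free-cell centres × 16 headings = 656 poses. Raycast each; keep the one whose scan matches to 4 dp.
  (4.5, 5.5, 120°): beam 1 = 2.5882 ≠ 0.5176 ✗
  (2.5, 6.5, 75°): beam 1 = 6.3509 ≠ 0.5176 ✗
  (1.5, 1.5, 255°): beam 1 = 1.0000 ≠ 0.5176 ✗
  (6.5, 5.5, 165°): beam 1 = 0.5774 ≠ 0.5176 ✗
  (6.5, 2.5, 75°): beam 1 = 1.0000 ≠ 0.5176 ✗
  …
  (1.5, 7.5, 240°): r_1=0.5176, r_2=0.5774, r_3=0.5176, r_4=1.0000, r_5=6.7293, r_6=6.3509, r_7=1.5529 — all match ✓
Unique over the lattice → pose = (1.5, 7.5, 240°).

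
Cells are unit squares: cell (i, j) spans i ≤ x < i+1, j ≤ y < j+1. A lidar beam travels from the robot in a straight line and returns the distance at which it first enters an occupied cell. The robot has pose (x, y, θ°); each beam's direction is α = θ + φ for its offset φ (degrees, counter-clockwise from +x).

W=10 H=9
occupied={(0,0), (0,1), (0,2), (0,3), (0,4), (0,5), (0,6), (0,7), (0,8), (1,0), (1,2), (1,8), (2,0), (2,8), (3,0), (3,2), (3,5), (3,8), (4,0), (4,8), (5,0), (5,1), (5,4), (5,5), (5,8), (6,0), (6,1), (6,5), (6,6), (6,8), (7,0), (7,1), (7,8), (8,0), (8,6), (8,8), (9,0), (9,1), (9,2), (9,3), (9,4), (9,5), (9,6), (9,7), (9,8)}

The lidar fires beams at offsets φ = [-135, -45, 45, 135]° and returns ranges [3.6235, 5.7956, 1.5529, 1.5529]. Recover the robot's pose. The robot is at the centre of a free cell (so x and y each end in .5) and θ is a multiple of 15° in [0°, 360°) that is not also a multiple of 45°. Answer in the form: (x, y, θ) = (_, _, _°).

(x, y, θ) = (2.5, 6.5, 60°)

Candidates: 45 free-cell centres × 16 headings = 720 poses. Raycast each; keep the one whose scan matches to 4 dp.
  (4.5, 2.5, 300°): beam 1 = 0.5176 ≠ 3.6235 ✗
  (7.5, 6.5, 30°): beam 1 = 4.6587 ≠ 3.6235 ✗
  (7.5, 4.5, 210°): beam 1 = 1.9319 ≠ 3.6235 ✗
  (1.5, 5.5, 240°): beam 1 = 1.9319 ≠ 3.6235 ✗
  …
  (2.5, 6.5, 60°): r_1=3.6235, r_2=5.7956, r_3=1.5529, r_4=1.5529 — all match ✓
Unique over the lattice → pose = (2.5, 6.5, 60°).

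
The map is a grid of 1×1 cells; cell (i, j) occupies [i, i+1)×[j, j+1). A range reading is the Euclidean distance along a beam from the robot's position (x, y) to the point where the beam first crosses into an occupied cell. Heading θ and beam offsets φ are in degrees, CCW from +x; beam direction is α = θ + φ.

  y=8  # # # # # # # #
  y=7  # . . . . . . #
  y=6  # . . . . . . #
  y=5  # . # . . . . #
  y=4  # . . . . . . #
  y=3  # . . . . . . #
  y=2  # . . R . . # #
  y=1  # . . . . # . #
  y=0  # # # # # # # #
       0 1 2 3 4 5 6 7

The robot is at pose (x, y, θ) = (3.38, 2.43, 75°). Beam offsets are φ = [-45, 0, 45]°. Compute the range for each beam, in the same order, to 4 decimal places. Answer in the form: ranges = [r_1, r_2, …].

ranges = [4.1800, 5.7665, 4.7600]

beam 1: φ=-45°, α=30°
  d=(0.8660,0.5000)  start (3,2)  tX=0.7159 tY=1.1400  stride 1/|dx|=1.1547 1/|dy|=2.0000
    cross x-line → (4,2), t=0.7159
    cross y-line → (4,3), t=1.1400
    cross x-line → (5,3), t=1.8706
    cross x-line → (6,3), t=3.0253
    cross y-line → (6,4), t=3.1400
    cross x-line → (7,4), t=4.1800 (wall)
  → r_1 = 4.1800
beam 2: φ=0°, α=75°
  d=(0.2588,0.9659)  start (3,2)  tX=2.3955 tY=0.5901  stride 1/|dx|=3.8637 1/|dy|=1.0353
    cross y-line → (3,3), t=0.5901
    cross y-line → (3,4), t=1.6254
    cross x-line → (4,4), t=2.3955
    cross y-line → (4,5), t=2.6607
    cross y-line → (4,6), t=3.6959
    cross y-line → (4,7), t=4.7312
    cross y-line → (4,8), t=5.7665 (wall)
  → r_2 = 5.7665
beam 3: φ=45°, α=120°
  d=(-0.5000,0.8660)  start (3,2)  tX=0.7600 tY=0.6582  stride 1/|dx|=2.0000 1/|dy|=1.1547
    cross y-line → (3,3), t=0.6582
    cross x-line → (2,3), t=0.7600
    cross y-line → (2,4), t=1.8129
    cross x-line → (1,4), t=2.7600
    cross y-line → (1,5), t=2.9676
    cross y-line → (1,6), t=4.1223
    cross x-line → (0,6), t=4.7600 (wall)
  → r_3 = 4.7600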